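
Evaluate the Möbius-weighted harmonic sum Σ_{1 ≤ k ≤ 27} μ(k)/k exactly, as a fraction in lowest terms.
Σ μ(k)/k = 4165258/111546435

Values of μ(k) for 1 ≤ k ≤ 27: μ(1) = 1, μ(2) = -1, μ(3) = -1, μ(5) = -1, μ(6) = 1, μ(7) = -1, μ(10) = 1, μ(11) = -1, μ(13) = -1, μ(14) = 1, μ(15) = 1, μ(17) = -1, μ(19) = -1, μ(21) = 1, μ(22) = 1, μ(23) = -1, μ(26) = 1, with μ = 0 on non-squarefree integers. Summing μ(k)/k for k where μ(k) ≠ 0 gives 4165258/111546435 ≈ 0.0373. (PNT ⟺ this sum → 0 as n → ∞.)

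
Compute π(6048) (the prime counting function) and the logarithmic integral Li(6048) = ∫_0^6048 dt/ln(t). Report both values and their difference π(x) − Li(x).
π(6048) = 789;  Li(6048) ≈ 805.93;  π(x) − Li(x) ≈ -16.93.

Direct count of primes ≤ 6048 gives π(6048) = 789. Numerical evaluation of the logarithmic integral gives Li(6048) ≈ 805.93. The difference π(x) − Li(x) ≈ -16.93 is typically negative for small/moderate x (Li(x) overestimates), though Littlewood's theorem shows this sign changes infinitely often.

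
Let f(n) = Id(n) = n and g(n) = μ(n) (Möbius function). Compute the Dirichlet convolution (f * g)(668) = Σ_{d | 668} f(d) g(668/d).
(Id * μ)(668) = 332

Divisors of 668: [1, 2, 4, 167, 334, 668]. For each d | 668:
  d = 1: Id(1) · μ(668/1) = 1 · 0 = 0
  d = 2: Id(2) · μ(668/2) = 2 · 1 = 2
  d = 4: Id(4) · μ(668/4) = 4 · -1 = -4
  d = 167: Id(167) · μ(668/167) = 167 · 0 = 0
  d = 334: Id(334) · μ(668/334) = 334 · -1 = -334
  d = 668: Id(668) · μ(668/668) = 668 · 1 = 668
Summing: (Id * μ)(668) = 0 + 2 + -4 + 0 + -334 + 668 = 332.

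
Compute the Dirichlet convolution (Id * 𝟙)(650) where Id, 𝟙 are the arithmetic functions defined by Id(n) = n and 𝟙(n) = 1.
(Id * 𝟙)(650) = 1302

Divisors of 650: [1, 2, 5, 10, 13, 25, 26, 50, 65, 130, 325, 650]. For each d | 650:
  d = 1: Id(1) · 𝟙(650/1) = 1 · 1 = 1
  d = 2: Id(2) · 𝟙(650/2) = 2 · 1 = 2
  d = 5: Id(5) · 𝟙(650/5) = 5 · 1 = 5
  d = 10: Id(10) · 𝟙(650/10) = 10 · 1 = 10
  d = 13: Id(13) · 𝟙(650/13) = 13 · 1 = 13
  d = 25: Id(25) · 𝟙(650/25) = 25 · 1 = 25
  d = 26: Id(26) · 𝟙(650/26) = 26 · 1 = 26
  d = 50: Id(50) · 𝟙(650/50) = 50 · 1 = 50
  d = 65: Id(65) · 𝟙(650/65) = 65 · 1 = 65
  d = 130: Id(130) · 𝟙(650/130) = 130 · 1 = 130
  d = 325: Id(325) · 𝟙(650/325) = 325 · 1 = 325
  d = 650: Id(650) · 𝟙(650/650) = 650 · 1 = 650
Summing: (Id * 𝟙)(650) = 1 + 2 + 5 + 10 + 13 + 25 + 26 + 50 + 65 + 130 + 325 + 650 = 1302.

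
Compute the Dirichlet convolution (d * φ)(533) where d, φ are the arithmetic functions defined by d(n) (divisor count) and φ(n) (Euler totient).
(d * φ)(533) = 588

Divisors of 533: [1, 13, 41, 533]. For each d | 533:
  d = 1: d(1) · φ(533/1) = 1 · 480 = 480
  d = 13: d(13) · φ(533/13) = 2 · 40 = 80
  d = 41: d(41) · φ(533/41) = 2 · 12 = 24
  d = 533: d(533) · φ(533/533) = 4 · 1 = 4
Summing: (d * φ)(533) = 480 + 80 + 24 + 4 = 588.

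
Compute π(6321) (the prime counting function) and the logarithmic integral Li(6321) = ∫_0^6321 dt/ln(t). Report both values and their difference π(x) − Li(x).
π(6321) = 822;  Li(6321) ≈ 837.20;  π(x) − Li(x) ≈ -15.20.

Direct count of primes ≤ 6321 gives π(6321) = 822. Numerical evaluation of the logarithmic integral gives Li(6321) ≈ 837.20. The difference π(x) − Li(x) ≈ -15.20 is typically negative for small/moderate x (Li(x) overestimates), though Littlewood's theorem shows this sign changes infinitely often.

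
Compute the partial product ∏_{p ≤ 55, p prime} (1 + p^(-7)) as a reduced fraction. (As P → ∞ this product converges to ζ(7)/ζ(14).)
∏ = 309952223984670960543603211891856695601672510675385627534277668624533812457091991127236052954668734671204274242309849088/307404601692723276790274585782287621574695329443342398483341336503340384695750533342769593387518417543812906517214978125

The primes p ≤ 55 are [2, 3, 5, 7, 11, 13, 17, 19, 23, 29, 31, 37, 41, 43, 47, 53]. For each, (1 + 1/p^7) = (p^7 + 1)/p^7. Multiplying these fractions over p ∈ [2, 3, 5, 7, 11, 13, 17, 19, 23, 29, 31, 37, 41, 43, 47, 53] gives 309952223984670960543603211891856695601672510675385627534277668624533812457091991127236052954668734671204274242309849088/307404601692723276790274585782287621574695329443342398483341336503340384695750533342769593387518417543812906517214978125. (In the limit P → ∞ this tends to ζ(7)/ζ(14).)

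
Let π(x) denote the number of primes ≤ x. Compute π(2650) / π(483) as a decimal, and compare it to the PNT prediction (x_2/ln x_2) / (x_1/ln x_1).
π(2650)/π(483) = 383/92 ≈ 4.1630;  PNT prediction ≈ 4.3016.

π(483) = 92 and π(2650) = 383, so π(2650)/π(483) ≈ 4.1630. The PNT-predicted ratio is (2650/ln(2650)) / (483/ln(483)) ≈ 4.3016. The two agree to within a few percent, as expected.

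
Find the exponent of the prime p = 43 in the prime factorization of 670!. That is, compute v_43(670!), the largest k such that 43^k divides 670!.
v_43(670!) = 15

Legendre's formula: v_p(n!) = Σ_{k ≥ 1} ⌊n / p^k⌋. For p = 43, n = 670, the terms are:
  ⌊670/43^1⌋ = ⌊670/43⌋ = 15
(the next term ⌊670/43^2⌋ = 0, terminating the sum). Summing: v_43(670!) = 15 = 15.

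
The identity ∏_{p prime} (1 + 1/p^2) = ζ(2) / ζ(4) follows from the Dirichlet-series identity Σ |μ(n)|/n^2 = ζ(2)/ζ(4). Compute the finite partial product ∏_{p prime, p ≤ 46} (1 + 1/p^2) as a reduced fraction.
∏ = 783023736407200000000/517444490765057062977

The primes p ≤ 46 are [2, 3, 5, 7, 11, 13, 17, 19, 23, 29, 31, 37, 41, 43]. For each, (1 + 1/p^2) = (p^2 + 1)/p^2. Multiplying these fractions over p ∈ [2, 3, 5, 7, 11, 13, 17, 19, 23, 29, 31, 37, 41, 43] gives 783023736407200000000/517444490765057062977. (In the limit P → ∞ this tends to ζ(2)/ζ(4).)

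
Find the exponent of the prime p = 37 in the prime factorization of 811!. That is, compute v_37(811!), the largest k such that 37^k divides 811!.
v_37(811!) = 21

Legendre's formula: v_p(n!) = Σ_{k ≥ 1} ⌊n / p^k⌋. For p = 37, n = 811, the terms are:
  ⌊811/37^1⌋ = ⌊811/37⌋ = 21
(the next term ⌊811/37^2⌋ = 0, terminating the sum). Summing: v_37(811!) = 21 = 21.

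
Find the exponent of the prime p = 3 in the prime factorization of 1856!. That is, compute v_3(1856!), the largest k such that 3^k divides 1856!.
v_3(1856!) = 923

Legendre's formula: v_p(n!) = Σ_{k ≥ 1} ⌊n / p^k⌋. For p = 3, n = 1856, the terms are:
  ⌊1856/3^1⌋ = ⌊1856/3⌋ = 618
  ⌊1856/3^2⌋ = ⌊1856/9⌋ = 206
  ⌊1856/3^3⌋ = ⌊1856/27⌋ = 68
  ⌊1856/3^4⌋ = ⌊1856/81⌋ = 22
  ⌊1856/3^5⌋ = ⌊1856/243⌋ = 7
  ⌊1856/3^6⌋ = ⌊1856/729⌋ = 2
(the next term ⌊1856/3^7⌋ = 0, terminating the sum). Summing: v_3(1856!) = 618 + 206 + 68 + 22 + 7 + 2 = 923.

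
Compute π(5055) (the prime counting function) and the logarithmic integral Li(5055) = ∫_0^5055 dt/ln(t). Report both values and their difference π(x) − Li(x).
π(5055) = 676;  Li(5055) ≈ 690.73;  π(x) − Li(x) ≈ -14.73.

Direct count of primes ≤ 5055 gives π(5055) = 676. Numerical evaluation of the logarithmic integral gives Li(5055) ≈ 690.73. The difference π(x) − Li(x) ≈ -14.73 is typically negative for small/moderate x (Li(x) overestimates), though Littlewood's theorem shows this sign changes infinitely often.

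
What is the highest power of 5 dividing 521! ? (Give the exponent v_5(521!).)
v_5(521!) = 128

Legendre's formula: v_p(n!) = Σ_{k ≥ 1} ⌊n / p^k⌋. For p = 5, n = 521, the terms are:
  ⌊521/5^1⌋ = ⌊521/5⌋ = 104
  ⌊521/5^2⌋ = ⌊521/25⌋ = 20
  ⌊521/5^3⌋ = ⌊521/125⌋ = 4
(the next term ⌊521/5^4⌋ = 0, terminating the sum). Summing: v_5(521!) = 104 + 20 + 4 = 128.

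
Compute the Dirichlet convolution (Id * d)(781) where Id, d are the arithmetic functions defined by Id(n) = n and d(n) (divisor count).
(Id * d)(781) = 949

Divisors of 781: [1, 11, 71, 781]. For each d | 781:
  d = 1: Id(1) · d(781/1) = 1 · 4 = 4
  d = 11: Id(11) · d(781/11) = 11 · 2 = 22
  d = 71: Id(71) · d(781/71) = 71 · 2 = 142
  d = 781: Id(781) · d(781/781) = 781 · 1 = 781
Summing: (Id * d)(781) = 4 + 22 + 142 + 781 = 949.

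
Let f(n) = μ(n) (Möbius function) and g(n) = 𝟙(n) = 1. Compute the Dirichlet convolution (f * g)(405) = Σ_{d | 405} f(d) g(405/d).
(μ * 𝟙)(405) = 0

Divisors of 405: [1, 3, 5, 9, 15, 27, 45, 81, 135, 405]. For each d | 405:
  d = 1: μ(1) · 𝟙(405/1) = 1 · 1 = 1
  d = 3: μ(3) · 𝟙(405/3) = -1 · 1 = -1
  d = 5: μ(5) · 𝟙(405/5) = -1 · 1 = -1
  d = 9: μ(9) · 𝟙(405/9) = 0 · 1 = 0
  d = 15: μ(15) · 𝟙(405/15) = 1 · 1 = 1
  d = 27: μ(27) · 𝟙(405/27) = 0 · 1 = 0
  d = 45: μ(45) · 𝟙(405/45) = 0 · 1 = 0
  d = 81: μ(81) · 𝟙(405/81) = 0 · 1 = 0
  d = 135: μ(135) · 𝟙(405/135) = 0 · 1 = 0
  d = 405: μ(405) · 𝟙(405/405) = 0 · 1 = 0
Summing: (μ * 𝟙)(405) = 1 + -1 + -1 + 0 + 1 + 0 + 0 + 0 + 0 + 0 = 0.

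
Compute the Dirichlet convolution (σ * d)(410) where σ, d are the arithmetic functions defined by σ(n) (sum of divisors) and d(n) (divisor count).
(σ * d)(410) = 1760

Divisors of 410: [1, 2, 5, 10, 41, 82, 205, 410]. For each d | 410:
  d = 1: σ(1) · d(410/1) = 1 · 8 = 8
  d = 2: σ(2) · d(410/2) = 3 · 4 = 12
  d = 5: σ(5) · d(410/5) = 6 · 4 = 24
  d = 10: σ(10) · d(410/10) = 18 · 2 = 36
  d = 41: σ(41) · d(410/41) = 42 · 4 = 168
  d = 82: σ(82) · d(410/82) = 126 · 2 = 252
  d = 205: σ(205) · d(410/205) = 252 · 2 = 504
  d = 410: σ(410) · d(410/410) = 756 · 1 = 756
Summing: (σ * d)(410) = 8 + 12 + 24 + 36 + 168 + 252 + 504 + 756 = 1760.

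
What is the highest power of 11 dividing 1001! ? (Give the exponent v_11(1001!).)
v_11(1001!) = 99

Legendre's formula: v_p(n!) = Σ_{k ≥ 1} ⌊n / p^k⌋. For p = 11, n = 1001, the terms are:
  ⌊1001/11^1⌋ = ⌊1001/11⌋ = 91
  ⌊1001/11^2⌋ = ⌊1001/121⌋ = 8
(the next term ⌊1001/11^3⌋ = 0, terminating the sum). Summing: v_11(1001!) = 91 + 8 = 99.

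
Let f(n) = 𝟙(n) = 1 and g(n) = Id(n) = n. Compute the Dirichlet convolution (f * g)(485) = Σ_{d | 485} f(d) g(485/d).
(𝟙 * Id)(485) = 588

Divisors of 485: [1, 5, 97, 485]. For each d | 485:
  d = 1: 𝟙(1) · Id(485/1) = 1 · 485 = 485
  d = 5: 𝟙(5) · Id(485/5) = 1 · 97 = 97
  d = 97: 𝟙(97) · Id(485/97) = 1 · 5 = 5
  d = 485: 𝟙(485) · Id(485/485) = 1 · 1 = 1
Summing: (𝟙 * Id)(485) = 485 + 97 + 5 + 1 = 588.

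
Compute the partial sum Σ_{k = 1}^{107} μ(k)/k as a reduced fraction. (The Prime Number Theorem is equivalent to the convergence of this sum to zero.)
Σ μ(k)/k = -471587355397623908340013564541943736683/61104193276071414630466614650954086866535

Values of μ(k) for 1 ≤ k ≤ 107: μ(1) = 1, μ(2) = -1, μ(3) = -1, μ(5) = -1, μ(6) = 1, μ(7) = -1, μ(10) = 1, μ(11) = -1, μ(13) = -1, μ(14) = 1, μ(15) = 1, μ(17) = -1, μ(19) = -1, μ(21) = 1, μ(22) = 1, μ(23) = -1, μ(26) = 1, μ(29) = -1, μ(30) = -1, μ(31) = -1, μ(33) = 1, μ(34) = 1, μ(35) = 1, μ(37) = -1, μ(38) = 1, μ(39) = 1, μ(41) = -1, μ(42) = -1, μ(43) = -1, μ(46) = 1, μ(47) = -1, μ(51) = 1, μ(53) = -1, μ(55) = 1, μ(57) = 1, μ(58) = 1, μ(59) = -1, μ(61) = -1, μ(62) = 1, μ(65) = 1, μ(66) = -1, μ(67) = -1, μ(69) = 1, μ(70) = -1, μ(71) = -1, μ(73) = -1, μ(74) = 1, μ(77) = 1, μ(78) = -1, μ(79) = -1, μ(82) = 1, μ(83) = -1, μ(85) = 1, μ(86) = 1, μ(87) = 1, μ(89) = -1, μ(91) = 1, μ(93) = 1, μ(94) = 1, μ(95) = 1, μ(97) = -1, μ(101) = -1, μ(102) = -1, μ(103) = -1, μ(105) = -1, μ(106) = 1, μ(107) = -1, with μ = 0 on non-squarefree integers. Summing μ(k)/k for k where μ(k) ≠ 0 gives -471587355397623908340013564541943736683/61104193276071414630466614650954086866535 ≈ -0.0077. (PNT ⟺ this sum → 0 as n → ∞.)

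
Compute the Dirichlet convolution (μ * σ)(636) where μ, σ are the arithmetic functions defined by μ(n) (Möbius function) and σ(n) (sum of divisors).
(μ * σ)(636) = 636

Divisors of 636: [1, 2, 3, 4, 6, 12, 53, 106, 159, 212, 318, 636]. For each d | 636:
  d = 1: μ(1) · σ(636/1) = 1 · 1512 = 1512
  d = 2: μ(2) · σ(636/2) = -1 · 648 = -648
  d = 3: μ(3) · σ(636/3) = -1 · 378 = -378
  d = 4: μ(4) · σ(636/4) = 0 · 216 = 0
  d = 6: μ(6) · σ(636/6) = 1 · 162 = 162
  d = 12: μ(12) · σ(636/12) = 0 · 54 = 0
  d = 53: μ(53) · σ(636/53) = -1 · 28 = -28
  d = 106: μ(106) · σ(636/106) = 1 · 12 = 12
  d = 159: μ(159) · σ(636/159) = 1 · 7 = 7
  d = 212: μ(212) · σ(636/212) = 0 · 4 = 0
  d = 318: μ(318) · σ(636/318) = -1 · 3 = -3
  d = 636: μ(636) · σ(636/636) = 0 · 1 = 0
Summing: (μ * σ)(636) = 1512 + -648 + -378 + 0 + 162 + 0 + -28 + 12 + 7 + 0 + -3 + 0 = 636.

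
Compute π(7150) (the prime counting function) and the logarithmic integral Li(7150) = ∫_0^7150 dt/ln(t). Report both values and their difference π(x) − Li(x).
π(7150) = 914;  Li(7150) ≈ 931.25;  π(x) − Li(x) ≈ -17.25.

Direct count of primes ≤ 7150 gives π(7150) = 914. Numerical evaluation of the logarithmic integral gives Li(7150) ≈ 931.25. The difference π(x) − Li(x) ≈ -17.25 is typically negative for small/moderate x (Li(x) overestimates), though Littlewood's theorem shows this sign changes infinitely often.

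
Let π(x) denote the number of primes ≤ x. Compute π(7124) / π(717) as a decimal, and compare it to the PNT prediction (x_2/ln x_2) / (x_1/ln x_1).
π(7124)/π(717) = 912/127 ≈ 7.1811;  PNT prediction ≈ 7.3641.

π(717) = 127 and π(7124) = 912, so π(7124)/π(717) ≈ 7.1811. The PNT-predicted ratio is (7124/ln(7124)) / (717/ln(717)) ≈ 7.3641. The two agree to within a few percent, as expected.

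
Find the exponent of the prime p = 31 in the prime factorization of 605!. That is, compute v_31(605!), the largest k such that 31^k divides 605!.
v_31(605!) = 19

Legendre's formula: v_p(n!) = Σ_{k ≥ 1} ⌊n / p^k⌋. For p = 31, n = 605, the terms are:
  ⌊605/31^1⌋ = ⌊605/31⌋ = 19
(the next term ⌊605/31^2⌋ = 0, terminating the sum). Summing: v_31(605!) = 19 = 19.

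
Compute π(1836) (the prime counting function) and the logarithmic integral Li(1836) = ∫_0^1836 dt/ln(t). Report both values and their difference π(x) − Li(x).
π(1836) = 282;  Li(1836) ≈ 293.11;  π(x) − Li(x) ≈ -11.11.

Direct count of primes ≤ 1836 gives π(1836) = 282. Numerical evaluation of the logarithmic integral gives Li(1836) ≈ 293.11. The difference π(x) − Li(x) ≈ -11.11 is typically negative for small/moderate x (Li(x) overestimates), though Littlewood's theorem shows this sign changes infinitely often.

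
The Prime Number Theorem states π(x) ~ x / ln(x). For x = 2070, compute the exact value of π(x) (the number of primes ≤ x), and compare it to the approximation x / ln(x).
π(2070) = 312;  x/ln(x) ≈ 271.11;  relative error ≈ 13.11%.

Directly count primes up to 2070: π(2070) = 312. The PNT approximation gives 2070/ln(2070) ≈ 2070/7.63530 ≈ 271.11. Relative error (π(x) − x/ln(x)) / π(x) ≈ 13.11%; the approximation is known to undercount slightly (Li(x) is a better estimate).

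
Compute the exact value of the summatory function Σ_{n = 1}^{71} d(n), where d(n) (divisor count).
Σ_{n ≤ 71} d(n) = 314

Compute d(n) for each 1 ≤ n ≤ 71: d(1) = 1, d(2) = 2, d(3) = 2, d(4) = 3, d(5) = 2, d(6) = 4, d(7) = 2, d(8) = 4, d(9) = 3, d(10) = 4, d(11) = 2, d(12) = 6, d(13) = 2, d(14) = 4, d(15) = 4, d(16) = 5, d(17) = 2, d(18) = 6, d(19) = 2, d(20) = 6, d(21) = 4, d(22) = 4, d(23) = 2, d(24) = 8, d(25) = 3, d(26) = 4, d(27) = 4, d(28) = 6, d(29) = 2, d(30) = 8, d(31) = 2, d(32) = 6, d(33) = 4, d(34) = 4, d(35) = 4, d(36) = 9, d(37) = 2, d(38) = 4, d(39) = 4, d(40) = 8, d(41) = 2, d(42) = 8, d(43) = 2, d(44) = 6, d(45) = 6, d(46) = 4, d(47) = 2, d(48) = 10, d(49) = 3, d(50) = 6, d(51) = 4, d(52) = 6, d(53) = 2, d(54) = 8, d(55) = 4, d(56) = 8, d(57) = 4, d(58) = 4, d(59) = 2, d(60) = 12, d(61) = 2, d(62) = 4, d(63) = 6, d(64) = 7, d(65) = 4, d(66) = 8, d(67) = 2, d(68) = 6, d(69) = 4, d(70) = 8, d(71) = 2. Summing all 71 values: 314. (Dirichlet's divisor formula: Σ_{n ≤ x} d(n) = x ln(x) + (2γ − 1) x + O(√x). For x = 71, the asymptotic estimate is ≈ 313.61.)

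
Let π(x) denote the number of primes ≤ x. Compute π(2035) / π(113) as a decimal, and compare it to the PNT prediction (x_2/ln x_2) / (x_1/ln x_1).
π(2035)/π(113) = 308/30 ≈ 10.2667;  PNT prediction ≈ 11.1751.

π(113) = 30 and π(2035) = 308, so π(2035)/π(113) ≈ 10.2667. The PNT-predicted ratio is (2035/ln(2035)) / (113/ln(113)) ≈ 11.1751. The two agree to within a few percent, as expected.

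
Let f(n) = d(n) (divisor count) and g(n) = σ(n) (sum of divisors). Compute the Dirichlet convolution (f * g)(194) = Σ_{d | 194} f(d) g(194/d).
(d * σ)(194) = 500

Divisors of 194: [1, 2, 97, 194]. For each d | 194:
  d = 1: d(1) · σ(194/1) = 1 · 294 = 294
  d = 2: d(2) · σ(194/2) = 2 · 98 = 196
  d = 97: d(97) · σ(194/97) = 2 · 3 = 6
  d = 194: d(194) · σ(194/194) = 4 · 1 = 4
Summing: (d * σ)(194) = 294 + 196 + 6 + 4 = 500.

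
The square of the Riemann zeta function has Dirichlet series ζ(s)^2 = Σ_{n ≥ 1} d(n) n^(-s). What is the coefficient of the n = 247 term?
d(247) = 4

ζ(s)^2 = (Σ 1/m^s)(Σ 1/k^s). The coefficient of 1/n^s in the product is the number of ordered pairs (m, k) with mk = n, which equals d(n). For n = 247, divisors are [1, 13, 19, 247], so d(247) = 4.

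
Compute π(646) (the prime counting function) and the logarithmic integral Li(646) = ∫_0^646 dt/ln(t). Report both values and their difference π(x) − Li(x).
π(646) = 117;  Li(646) ≈ 124.80;  π(x) − Li(x) ≈ -7.80.

Direct count of primes ≤ 646 gives π(646) = 117. Numerical evaluation of the logarithmic integral gives Li(646) ≈ 124.80. The difference π(x) − Li(x) ≈ -7.80 is typically negative for small/moderate x (Li(x) overestimates), though Littlewood's theorem shows this sign changes infinitely often.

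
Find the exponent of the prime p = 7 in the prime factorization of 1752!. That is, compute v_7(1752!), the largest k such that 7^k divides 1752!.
v_7(1752!) = 290

Legendre's formula: v_p(n!) = Σ_{k ≥ 1} ⌊n / p^k⌋. For p = 7, n = 1752, the terms are:
  ⌊1752/7^1⌋ = ⌊1752/7⌋ = 250
  ⌊1752/7^2⌋ = ⌊1752/49⌋ = 35
  ⌊1752/7^3⌋ = ⌊1752/343⌋ = 5
(the next term ⌊1752/7^4⌋ = 0, terminating the sum). Summing: v_7(1752!) = 250 + 35 + 5 = 290.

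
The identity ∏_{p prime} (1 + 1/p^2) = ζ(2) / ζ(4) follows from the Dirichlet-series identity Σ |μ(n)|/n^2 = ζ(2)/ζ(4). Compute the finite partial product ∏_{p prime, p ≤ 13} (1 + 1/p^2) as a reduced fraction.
∏ = 1037000/693693

The primes p ≤ 13 are [2, 3, 5, 7, 11, 13]. For each, (1 + 1/p^2) = (p^2 + 1)/p^2. Multiplying these fractions over p ∈ [2, 3, 5, 7, 11, 13] gives 1037000/693693. (In the limit P → ∞ this tends to ζ(2)/ζ(4).)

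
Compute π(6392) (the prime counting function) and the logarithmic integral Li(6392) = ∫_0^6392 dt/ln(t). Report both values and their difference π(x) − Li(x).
π(6392) = 833;  Li(6392) ≈ 845.31;  π(x) − Li(x) ≈ -12.31.

Direct count of primes ≤ 6392 gives π(6392) = 833. Numerical evaluation of the logarithmic integral gives Li(6392) ≈ 845.31. The difference π(x) − Li(x) ≈ -12.31 is typically negative for small/moderate x (Li(x) overestimates), though Littlewood's theorem shows this sign changes infinitely often.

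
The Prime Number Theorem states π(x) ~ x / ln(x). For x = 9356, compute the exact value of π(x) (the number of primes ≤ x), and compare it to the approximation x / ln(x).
π(9356) = 1158;  x/ln(x) ≈ 1023.21;  relative error ≈ 11.64%.

Directly count primes up to 9356: π(9356) = 1158. The PNT approximation gives 9356/ln(9356) ≈ 9356/9.14377 ≈ 1023.21. Relative error (π(x) − x/ln(x)) / π(x) ≈ 11.64%; the approximation is known to undercount slightly (Li(x) is a better estimate).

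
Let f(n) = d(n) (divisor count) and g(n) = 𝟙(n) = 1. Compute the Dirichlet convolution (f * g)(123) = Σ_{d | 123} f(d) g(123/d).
(d * 𝟙)(123) = 9

Divisors of 123: [1, 3, 41, 123]. For each d | 123:
  d = 1: d(1) · 𝟙(123/1) = 1 · 1 = 1
  d = 3: d(3) · 𝟙(123/3) = 2 · 1 = 2
  d = 41: d(41) · 𝟙(123/41) = 2 · 1 = 2
  d = 123: d(123) · 𝟙(123/123) = 4 · 1 = 4
Summing: (d * 𝟙)(123) = 1 + 2 + 2 + 4 = 9.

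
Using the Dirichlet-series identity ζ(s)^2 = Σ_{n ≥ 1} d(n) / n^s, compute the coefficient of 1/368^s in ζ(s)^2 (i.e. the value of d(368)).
d(368) = 10

ζ(s)^2 = (Σ 1/m^s)(Σ 1/k^s). The coefficient of 1/n^s in the product is the number of ordered pairs (m, k) with mk = n, which equals d(n). For n = 368, divisors are [1, 2, 4, 8, 16, 23, 46, 92, 184, 368], so d(368) = 10.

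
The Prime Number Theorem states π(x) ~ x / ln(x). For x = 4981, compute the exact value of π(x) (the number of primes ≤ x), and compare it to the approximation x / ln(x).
π(4981) = 666;  x/ln(x) ≈ 585.08;  relative error ≈ 12.15%.

Directly count primes up to 4981: π(4981) = 666. The PNT approximation gives 4981/ln(4981) ≈ 4981/8.51339 ≈ 585.08. Relative error (π(x) − x/ln(x)) / π(x) ≈ 12.15%; the approximation is known to undercount slightly (Li(x) is a better estimate).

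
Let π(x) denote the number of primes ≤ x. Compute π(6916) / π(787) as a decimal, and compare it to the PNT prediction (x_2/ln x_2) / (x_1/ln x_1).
π(6916)/π(787) = 889/138 ≈ 6.4420;  PNT prediction ≈ 6.6277.

π(787) = 138 and π(6916) = 889, so π(6916)/π(787) ≈ 6.4420. The PNT-predicted ratio is (6916/ln(6916)) / (787/ln(787)) ≈ 6.6277. The two agree to within a few percent, as expected.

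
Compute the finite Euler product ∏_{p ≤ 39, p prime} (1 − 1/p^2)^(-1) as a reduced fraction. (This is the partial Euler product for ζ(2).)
∏ = 5974606913975783369/3652034743605657600

The primes p ≤ 39 are [2, 3, 5, 7, 11, 13, 17, 19, 23, 29, 31, 37]. For each prime, (1 − 1/p^2)^(-1) = p^2 / (p^2 − 1). The product is (1 − 1/2^2)^(-1), (1 − 1/3^2)^(-1), (1 − 1/5^2)^(-1), (1 − 1/7^2)^(-1), (1 − 1/11^2)^(-1), (1 − 1/13^2)^(-1), (1 − 1/17^2)^(-1), (1 − 1/19^2)^(-1), (1 − 1/23^2)^(-1), (1 − 1/29^2)^(-1), (1 − 1/31^2)^(-1), (1 − 1/37^2)^(-1) = ∏ p^2 / (p^2 − 1) = 5974606913975783369/3652034743605657600.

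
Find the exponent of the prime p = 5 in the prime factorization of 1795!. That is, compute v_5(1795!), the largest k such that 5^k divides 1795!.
v_5(1795!) = 446

Legendre's formula: v_p(n!) = Σ_{k ≥ 1} ⌊n / p^k⌋. For p = 5, n = 1795, the terms are:
  ⌊1795/5^1⌋ = ⌊1795/5⌋ = 359
  ⌊1795/5^2⌋ = ⌊1795/25⌋ = 71
  ⌊1795/5^3⌋ = ⌊1795/125⌋ = 14
  ⌊1795/5^4⌋ = ⌊1795/625⌋ = 2
(the next term ⌊1795/5^5⌋ = 0, terminating the sum). Summing: v_5(1795!) = 359 + 71 + 14 + 2 = 446.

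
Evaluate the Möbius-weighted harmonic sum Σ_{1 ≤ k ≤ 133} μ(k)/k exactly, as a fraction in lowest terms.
Σ μ(k)/k = -328286069145432606104772534998723752556837640821/525896479052627740771371797072411912900610967452630

Values of μ(k) for 1 ≤ k ≤ 133: μ(1) = 1, μ(2) = -1, μ(3) = -1, μ(5) = -1, μ(6) = 1, μ(7) = -1, μ(10) = 1, μ(11) = -1, μ(13) = -1, μ(14) = 1, μ(15) = 1, μ(17) = -1, μ(19) = -1, μ(21) = 1, μ(22) = 1, μ(23) = -1, μ(26) = 1, μ(29) = -1, μ(30) = -1, μ(31) = -1, μ(33) = 1, μ(34) = 1, μ(35) = 1, μ(37) = -1, μ(38) = 1, μ(39) = 1, μ(41) = -1, μ(42) = -1, μ(43) = -1, μ(46) = 1, μ(47) = -1, μ(51) = 1, μ(53) = -1, μ(55) = 1, μ(57) = 1, μ(58) = 1, μ(59) = -1, μ(61) = -1, μ(62) = 1, μ(65) = 1, μ(66) = -1, μ(67) = -1, μ(69) = 1, μ(70) = -1, μ(71) = -1, μ(73) = -1, μ(74) = 1, μ(77) = 1, μ(78) = -1, μ(79) = -1, μ(82) = 1, μ(83) = -1, μ(85) = 1, μ(86) = 1, μ(87) = 1, μ(89) = -1, μ(91) = 1, μ(93) = 1, μ(94) = 1, μ(95) = 1, μ(97) = -1, μ(101) = -1, μ(102) = -1, μ(103) = -1, μ(105) = -1, μ(106) = 1, μ(107) = -1, μ(109) = -1, μ(110) = -1, μ(111) = 1, μ(113) = -1, μ(114) = -1, μ(115) = 1, μ(118) = 1, μ(119) = 1, μ(122) = 1, μ(123) = 1, μ(127) = -1, μ(129) = 1, μ(130) = -1, μ(131) = -1, μ(133) = 1, with μ = 0 on non-squarefree integers. Summing μ(k)/k for k where μ(k) ≠ 0 gives -328286069145432606104772534998723752556837640821/525896479052627740771371797072411912900610967452630 ≈ -0.0006. (PNT ⟺ this sum → 0 as n → ∞.)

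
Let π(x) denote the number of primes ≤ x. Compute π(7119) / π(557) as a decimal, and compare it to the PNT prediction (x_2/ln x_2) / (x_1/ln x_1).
π(7119)/π(557) = 911/102 ≈ 8.9314;  PNT prediction ≈ 9.1098.

π(557) = 102 and π(7119) = 911, so π(7119)/π(557) ≈ 8.9314. The PNT-predicted ratio is (7119/ln(7119)) / (557/ln(557)) ≈ 9.1098. The two agree to within a few percent, as expected.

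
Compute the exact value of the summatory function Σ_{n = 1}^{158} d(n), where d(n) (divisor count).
Σ_{n ≤ 158} d(n) = 826

Compute d(n) for each 1 ≤ n ≤ 158: d(1) = 1, d(2) = 2, d(3) = 2, d(4) = 3, d(5) = 2, d(6) = 4, d(7) = 2, d(8) = 4, d(9) = 3, d(10) = 4, d(11) = 2, d(12) = 6, d(13) = 2, d(14) = 4, d(15) = 4, d(16) = 5, d(17) = 2, d(18) = 6, d(19) = 2, d(20) = 6, d(21) = 4, d(22) = 4, d(23) = 2, d(24) = 8, d(25) = 3, d(26) = 4, d(27) = 4, d(28) = 6, d(29) = 2, d(30) = 8, d(31) = 2, d(32) = 6, d(33) = 4, d(34) = 4, d(35) = 4, d(36) = 9, d(37) = 2, d(38) = 4, d(39) = 4, d(40) = 8, d(41) = 2, d(42) = 8, d(43) = 2, d(44) = 6, d(45) = 6, d(46) = 4, d(47) = 2, d(48) = 10, d(49) = 3, d(50) = 6, d(51) = 4, d(52) = 6, d(53) = 2, d(54) = 8, d(55) = 4, d(56) = 8, d(57) = 4, d(58) = 4, d(59) = 2, d(60) = 12, d(61) = 2, d(62) = 4, d(63) = 6, d(64) = 7, d(65) = 4, d(66) = 8, d(67) = 2, d(68) = 6, d(69) = 4, d(70) = 8, d(71) = 2, d(72) = 12, d(73) = 2, d(74) = 4, d(75) = 6, d(76) = 6, d(77) = 4, d(78) = 8, d(79) = 2, d(80) = 10, d(81) = 5, d(82) = 4, d(83) = 2, d(84) = 12, d(85) = 4, d(86) = 4, d(87) = 4, d(88) = 8, d(89) = 2, d(90) = 12, d(91) = 4, d(92) = 6, d(93) = 4, d(94) = 4, d(95) = 4, d(96) = 12, d(97) = 2, d(98) = 6, d(99) = 6, d(100) = 9, d(101) = 2, d(102) = 8, d(103) = 2, d(104) = 8, d(105) = 8, d(106) = 4, d(107) = 2, d(108) = 12, d(109) = 2, d(110) = 8, d(111) = 4, d(112) = 10, d(113) = 2, d(114) = 8, d(115) = 4, d(116) = 6, d(117) = 6, d(118) = 4, d(119) = 4, d(120) = 16, d(121) = 3, d(122) = 4, d(123) = 4, d(124) = 6, d(125) = 4, d(126) = 12, d(127) = 2, d(128) = 8, d(129) = 4, d(130) = 8, d(131) = 2, d(132) = 12, d(133) = 4, d(134) = 4, d(135) = 8, d(136) = 8, d(137) = 2, d(138) = 8, d(139) = 2, d(140) = 12, d(141) = 4, d(142) = 4, d(143) = 4, d(144) = 15, d(145) = 4, d(146) = 4, d(147) = 6, d(148) = 6, d(149) = 2, d(150) = 12, d(151) = 2, d(152) = 8, d(153) = 6, d(154) = 8, d(155) = 4, d(156) = 12, d(157) = 2, d(158) = 4. Summing all 158 values: 826. (Dirichlet's divisor formula: Σ_{n ≤ x} d(n) = x ln(x) + (2γ − 1) x + O(√x). For x = 158, the asymptotic estimate is ≈ 824.29.)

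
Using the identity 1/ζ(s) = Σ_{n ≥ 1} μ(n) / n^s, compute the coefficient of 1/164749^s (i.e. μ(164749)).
μ(164749) = 1

Factor n = 164749 = 13 · 19 · 23 · 29. μ(n) = 0 if any exponent ≥ 2 (not squarefree); otherwise μ(n) = (−1)^{ω(n)} where ω(n) is the number of distinct prime factors. Applying: μ(164749) = 1.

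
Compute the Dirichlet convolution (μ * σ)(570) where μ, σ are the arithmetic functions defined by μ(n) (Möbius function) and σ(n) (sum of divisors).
(μ * σ)(570) = 570

Divisors of 570: [1, 2, 3, 5, 6, 10, 15, 19, 30, 38, 57, 95, 114, 190, 285, 570]. For each d | 570:
  d = 1: μ(1) · σ(570/1) = 1 · 1440 = 1440
  d = 2: μ(2) · σ(570/2) = -1 · 480 = -480
  d = 3: μ(3) · σ(570/3) = -1 · 360 = -360
  d = 5: μ(5) · σ(570/5) = -1 · 240 = -240
  d = 6: μ(6) · σ(570/6) = 1 · 120 = 120
  d = 10: μ(10) · σ(570/10) = 1 · 80 = 80
  d = 15: μ(15) · σ(570/15) = 1 · 60 = 60
  d = 19: μ(19) · σ(570/19) = -1 · 72 = -72
  d = 30: μ(30) · σ(570/30) = -1 · 20 = -20
  d = 38: μ(38) · σ(570/38) = 1 · 24 = 24
  d = 57: μ(57) · σ(570/57) = 1 · 18 = 18
  d = 95: μ(95) · σ(570/95) = 1 · 12 = 12
  d = 114: μ(114) · σ(570/114) = -1 · 6 = -6
  d = 190: μ(190) · σ(570/190) = -1 · 4 = -4
  d = 285: μ(285) · σ(570/285) = -1 · 3 = -3
  d = 570: μ(570) · σ(570/570) = 1 · 1 = 1
Summing: (μ * σ)(570) = 1440 + -480 + -360 + -240 + 120 + 80 + 60 + -72 + -20 + 24 + 18 + 12 + -6 + -4 + -3 + 1 = 570.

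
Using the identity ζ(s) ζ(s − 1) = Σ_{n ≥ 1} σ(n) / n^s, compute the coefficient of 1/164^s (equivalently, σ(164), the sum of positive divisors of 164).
σ(164) = 294

In the product (Σ m^0/m^s)(Σ k / k^s) = Σ (Σ_{d | n} d) / n^s, the coefficient of 1/n^s is σ(n) = Σ_{d | n} d. For n = 164, divisors are [1, 2, 4, 41, 82, 164]; summing: σ(164) = 294.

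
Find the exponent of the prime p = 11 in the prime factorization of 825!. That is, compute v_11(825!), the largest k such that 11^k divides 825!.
v_11(825!) = 81

Legendre's formula: v_p(n!) = Σ_{k ≥ 1} ⌊n / p^k⌋. For p = 11, n = 825, the terms are:
  ⌊825/11^1⌋ = ⌊825/11⌋ = 75
  ⌊825/11^2⌋ = ⌊825/121⌋ = 6
(the next term ⌊825/11^3⌋ = 0, terminating the sum). Summing: v_11(825!) = 75 + 6 = 81.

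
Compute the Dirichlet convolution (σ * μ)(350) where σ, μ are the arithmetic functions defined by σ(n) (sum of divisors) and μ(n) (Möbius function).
(σ * μ)(350) = 350

Divisors of 350: [1, 2, 5, 7, 10, 14, 25, 35, 50, 70, 175, 350]. For each d | 350:
  d = 1: σ(1) · μ(350/1) = 1 · 0 = 0
  d = 2: σ(2) · μ(350/2) = 3 · 0 = 0
  d = 5: σ(5) · μ(350/5) = 6 · -1 = -6
  d = 7: σ(7) · μ(350/7) = 8 · 0 = 0
  d = 10: σ(10) · μ(350/10) = 18 · 1 = 18
  d = 14: σ(14) · μ(350/14) = 24 · 0 = 0
  d = 25: σ(25) · μ(350/25) = 31 · 1 = 31
  d = 35: σ(35) · μ(350/35) = 48 · 1 = 48
  d = 50: σ(50) · μ(350/50) = 93 · -1 = -93
  d = 70: σ(70) · μ(350/70) = 144 · -1 = -144
  d = 175: σ(175) · μ(350/175) = 248 · -1 = -248
  d = 350: σ(350) · μ(350/350) = 744 · 1 = 744
Summing: (σ * μ)(350) = 0 + 0 + -6 + 0 + 18 + 0 + 31 + 48 + -93 + -144 + -248 + 744 = 350.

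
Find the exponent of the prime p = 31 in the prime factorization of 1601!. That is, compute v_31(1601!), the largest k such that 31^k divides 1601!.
v_31(1601!) = 52

Legendre's formula: v_p(n!) = Σ_{k ≥ 1} ⌊n / p^k⌋. For p = 31, n = 1601, the terms are:
  ⌊1601/31^1⌋ = ⌊1601/31⌋ = 51
  ⌊1601/31^2⌋ = ⌊1601/961⌋ = 1
(the next term ⌊1601/31^3⌋ = 0, terminating the sum). Summing: v_31(1601!) = 51 + 1 = 52.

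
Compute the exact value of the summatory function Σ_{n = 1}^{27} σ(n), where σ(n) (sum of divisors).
Σ_{n ≤ 27} σ(n) = 604

Compute σ(n) for each 1 ≤ n ≤ 27: σ(1) = 1, σ(2) = 3, σ(3) = 4, σ(4) = 7, σ(5) = 6, σ(6) = 12, σ(7) = 8, σ(8) = 15, σ(9) = 13, σ(10) = 18, σ(11) = 12, σ(12) = 28, σ(13) = 14, σ(14) = 24, σ(15) = 24, σ(16) = 31, σ(17) = 18, σ(18) = 39, σ(19) = 20, σ(20) = 42, σ(21) = 32, σ(22) = 36, σ(23) = 24, σ(24) = 60, σ(25) = 31, σ(26) = 42, σ(27) = 40. Summing all 27 values: 604. (Average order: Σ_{n ≤ x} σ(n) ~ (π²/12) x². For x = 27, (π²/12)·27² ≈ 599.58.)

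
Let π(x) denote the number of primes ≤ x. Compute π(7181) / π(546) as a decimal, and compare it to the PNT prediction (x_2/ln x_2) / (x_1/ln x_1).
π(7181)/π(546) = 917/100 ≈ 9.1700;  PNT prediction ≈ 9.3355.

π(546) = 100 and π(7181) = 917, so π(7181)/π(546) ≈ 9.1700. The PNT-predicted ratio is (7181/ln(7181)) / (546/ln(546)) ≈ 9.3355. The two agree to within a few percent, as expected.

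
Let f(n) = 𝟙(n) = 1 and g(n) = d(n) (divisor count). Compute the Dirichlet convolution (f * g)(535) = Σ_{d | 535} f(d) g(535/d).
(𝟙 * d)(535) = 9

Divisors of 535: [1, 5, 107, 535]. For each d | 535:
  d = 1: 𝟙(1) · d(535/1) = 1 · 4 = 4
  d = 5: 𝟙(5) · d(535/5) = 1 · 2 = 2
  d = 107: 𝟙(107) · d(535/107) = 1 · 2 = 2
  d = 535: 𝟙(535) · d(535/535) = 1 · 1 = 1
Summing: (𝟙 * d)(535) = 4 + 2 + 2 + 1 = 9.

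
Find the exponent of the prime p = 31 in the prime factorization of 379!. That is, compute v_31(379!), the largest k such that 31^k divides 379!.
v_31(379!) = 12

Legendre's formula: v_p(n!) = Σ_{k ≥ 1} ⌊n / p^k⌋. For p = 31, n = 379, the terms are:
  ⌊379/31^1⌋ = ⌊379/31⌋ = 12
(the next term ⌊379/31^2⌋ = 0, terminating the sum). Summing: v_31(379!) = 12 = 12.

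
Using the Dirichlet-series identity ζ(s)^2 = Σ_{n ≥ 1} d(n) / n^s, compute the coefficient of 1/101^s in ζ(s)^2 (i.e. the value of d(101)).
d(101) = 2

ζ(s)^2 = (Σ 1/m^s)(Σ 1/k^s). The coefficient of 1/n^s in the product is the number of ordered pairs (m, k) with mk = n, which equals d(n). For n = 101, divisors are [1, 101], so d(101) = 2.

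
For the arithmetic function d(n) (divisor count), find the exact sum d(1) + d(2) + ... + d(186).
Σ_{n ≤ 186} d(n) = 1005

Compute d(n) for each 1 ≤ n ≤ 186: d(1) = 1, d(2) = 2, d(3) = 2, d(4) = 3, d(5) = 2, d(6) = 4, d(7) = 2, d(8) = 4, d(9) = 3, d(10) = 4, d(11) = 2, d(12) = 6, d(13) = 2, d(14) = 4, d(15) = 4, d(16) = 5, d(17) = 2, d(18) = 6, d(19) = 2, d(20) = 6, d(21) = 4, d(22) = 4, d(23) = 2, d(24) = 8, d(25) = 3, d(26) = 4, d(27) = 4, d(28) = 6, d(29) = 2, d(30) = 8, d(31) = 2, d(32) = 6, d(33) = 4, d(34) = 4, d(35) = 4, d(36) = 9, d(37) = 2, d(38) = 4, d(39) = 4, d(40) = 8, d(41) = 2, d(42) = 8, d(43) = 2, d(44) = 6, d(45) = 6, d(46) = 4, d(47) = 2, d(48) = 10, d(49) = 3, d(50) = 6, d(51) = 4, d(52) = 6, d(53) = 2, d(54) = 8, d(55) = 4, d(56) = 8, d(57) = 4, d(58) = 4, d(59) = 2, d(60) = 12, d(61) = 2, d(62) = 4, d(63) = 6, d(64) = 7, d(65) = 4, d(66) = 8, d(67) = 2, d(68) = 6, d(69) = 4, d(70) = 8, d(71) = 2, d(72) = 12, d(73) = 2, d(74) = 4, d(75) = 6, d(76) = 6, d(77) = 4, d(78) = 8, d(79) = 2, d(80) = 10, d(81) = 5, d(82) = 4, d(83) = 2, d(84) = 12, d(85) = 4, d(86) = 4, d(87) = 4, d(88) = 8, d(89) = 2, d(90) = 12, d(91) = 4, d(92) = 6, d(93) = 4, d(94) = 4, d(95) = 4, d(96) = 12, d(97) = 2, d(98) = 6, d(99) = 6, d(100) = 9, d(101) = 2, d(102) = 8, d(103) = 2, d(104) = 8, d(105) = 8, d(106) = 4, d(107) = 2, d(108) = 12, d(109) = 2, d(110) = 8, d(111) = 4, d(112) = 10, d(113) = 2, d(114) = 8, d(115) = 4, d(116) = 6, d(117) = 6, d(118) = 4, d(119) = 4, d(120) = 16, d(121) = 3, d(122) = 4, d(123) = 4, d(124) = 6, d(125) = 4, d(126) = 12, d(127) = 2, d(128) = 8, d(129) = 4, d(130) = 8, d(131) = 2, d(132) = 12, d(133) = 4, d(134) = 4, d(135) = 8, d(136) = 8, d(137) = 2, d(138) = 8, d(139) = 2, d(140) = 12, d(141) = 4, d(142) = 4, d(143) = 4, d(144) = 15, d(145) = 4, d(146) = 4, d(147) = 6, d(148) = 6, d(149) = 2, d(150) = 12, d(151) = 2, d(152) = 8, d(153) = 6, d(154) = 8, d(155) = 4, d(156) = 12, d(157) = 2, d(158) = 4, d(159) = 4, d(160) = 12, d(161) = 4, d(162) = 10, d(163) = 2, d(164) = 6, d(165) = 8, d(166) = 4, d(167) = 2, d(168) = 16, d(169) = 3, d(170) = 8, d(171) = 6, d(172) = 6, d(173) = 2, d(174) = 8, d(175) = 6, d(176) = 10, d(177) = 4, d(178) = 4, d(179) = 2, d(180) = 18, d(181) = 2, d(182) = 8, d(183) = 4, d(184) = 8, d(185) = 4, d(186) = 8. Summing all 186 values: 1005. (Dirichlet's divisor formula: Σ_{n ≤ x} d(n) = x ln(x) + (2γ − 1) x + O(√x). For x = 186, the asymptotic estimate is ≈ 1000.71.)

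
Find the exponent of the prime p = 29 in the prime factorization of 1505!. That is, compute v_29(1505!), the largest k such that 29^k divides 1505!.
v_29(1505!) = 52

Legendre's formula: v_p(n!) = Σ_{k ≥ 1} ⌊n / p^k⌋. For p = 29, n = 1505, the terms are:
  ⌊1505/29^1⌋ = ⌊1505/29⌋ = 51
  ⌊1505/29^2⌋ = ⌊1505/841⌋ = 1
(the next term ⌊1505/29^3⌋ = 0, terminating the sum). Summing: v_29(1505!) = 51 + 1 = 52.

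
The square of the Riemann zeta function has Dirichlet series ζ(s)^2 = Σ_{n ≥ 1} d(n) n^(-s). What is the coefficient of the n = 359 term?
d(359) = 2

ζ(s)^2 = (Σ 1/m^s)(Σ 1/k^s). The coefficient of 1/n^s in the product is the number of ordered pairs (m, k) with mk = n, which equals d(n). For n = 359, divisors are [1, 359], so d(359) = 2.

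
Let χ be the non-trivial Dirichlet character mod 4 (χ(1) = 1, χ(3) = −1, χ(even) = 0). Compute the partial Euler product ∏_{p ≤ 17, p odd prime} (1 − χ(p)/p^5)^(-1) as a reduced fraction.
∏ = 995046576444811700184375/998883930440647295664128

The odd primes p ≤ 17 are [3, 5, 7, 11, 13, 17]. For each, χ(p) = 1 if p ≡ 1 mod 4, χ(p) = −1 if p ≡ 3 mod 4. Taking (1 − χ(p)/p^5)^(-1) = p^5/(p^5 − χ(p)): (1 − (-1)/3^5)^(-1) · (1 − (1)/5^5)^(-1) · (1 − (-1)/7^5)^(-1) · (1 − (-1)/11^5)^(-1) · (1 − (1)/13^5)^(-1) · (1 − (1)/17^5)^(-1) = 995046576444811700184375/998883930440647295664128.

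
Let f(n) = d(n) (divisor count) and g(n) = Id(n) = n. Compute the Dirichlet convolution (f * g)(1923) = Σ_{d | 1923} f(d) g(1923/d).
(d * Id)(1923) = 3215

Divisors of 1923: [1, 3, 641, 1923]. For each d | 1923:
  d = 1: d(1) · Id(1923/1) = 1 · 1923 = 1923
  d = 3: d(3) · Id(1923/3) = 2 · 641 = 1282
  d = 641: d(641) · Id(1923/641) = 2 · 3 = 6
  d = 1923: d(1923) · Id(1923/1923) = 4 · 1 = 4
Summing: (d * Id)(1923) = 1923 + 1282 + 6 + 4 = 3215.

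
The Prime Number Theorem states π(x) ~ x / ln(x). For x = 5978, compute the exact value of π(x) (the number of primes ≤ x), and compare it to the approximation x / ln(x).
π(5978) = 781;  x/ln(x) ≈ 687.46;  relative error ≈ 11.98%.

Directly count primes up to 5978: π(5978) = 781. The PNT approximation gives 5978/ln(5978) ≈ 5978/8.69584 ≈ 687.46. Relative error (π(x) − x/ln(x)) / π(x) ≈ 11.98%; the approximation is known to undercount slightly (Li(x) is a better estimate).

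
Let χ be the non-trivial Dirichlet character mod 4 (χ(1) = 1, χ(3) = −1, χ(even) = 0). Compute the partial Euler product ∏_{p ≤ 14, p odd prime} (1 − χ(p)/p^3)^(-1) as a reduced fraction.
∏ = 17910767875/18484721664

The odd primes p ≤ 14 are [3, 5, 7, 11, 13]. For each, χ(p) = 1 if p ≡ 1 mod 4, χ(p) = −1 if p ≡ 3 mod 4. Taking (1 − χ(p)/p^3)^(-1) = p^3/(p^3 − χ(p)): (1 − (-1)/3^3)^(-1) · (1 − (1)/5^3)^(-1) · (1 − (-1)/7^3)^(-1) · (1 − (-1)/11^3)^(-1) · (1 − (1)/13^3)^(-1) = 17910767875/18484721664.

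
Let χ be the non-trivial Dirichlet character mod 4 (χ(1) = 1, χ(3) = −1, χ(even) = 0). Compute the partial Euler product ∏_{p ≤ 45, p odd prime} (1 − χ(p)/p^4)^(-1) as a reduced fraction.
∏ = 86895436242675250318069981336761703653427013/87866829265048200003921257481906011724840960

The odd primes p ≤ 45 are [3, 5, 7, 11, 13, 17, 19, 23, 29, 31, 37, 41, 43]. For each, χ(p) = 1 if p ≡ 1 mod 4, χ(p) = −1 if p ≡ 3 mod 4. Taking (1 − χ(p)/p^4)^(-1) = p^4/(p^4 − χ(p)): (1 − (-1)/3^4)^(-1) · (1 − (1)/5^4)^(-1) · (1 − (-1)/7^4)^(-1) · (1 − (-1)/11^4)^(-1) · (1 − (1)/13^4)^(-1) · (1 − (1)/17^4)^(-1) · (1 − (-1)/19^4)^(-1) · (1 − (-1)/23^4)^(-1) · (1 − (1)/29^4)^(-1) · (1 − (-1)/31^4)^(-1) · (1 − (1)/37^4)^(-1) · (1 − (1)/41^4)^(-1) · (1 − (-1)/43^4)^(-1) = 86895436242675250318069981336761703653427013/87866829265048200003921257481906011724840960.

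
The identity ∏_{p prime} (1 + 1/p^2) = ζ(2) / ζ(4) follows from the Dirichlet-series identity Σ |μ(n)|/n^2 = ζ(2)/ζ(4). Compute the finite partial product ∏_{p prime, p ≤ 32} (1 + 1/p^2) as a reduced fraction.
∏ = 7292191856800000/4827887490090357

The primes p ≤ 32 are [2, 3, 5, 7, 11, 13, 17, 19, 23, 29, 31]. For each, (1 + 1/p^2) = (p^2 + 1)/p^2. Multiplying these fractions over p ∈ [2, 3, 5, 7, 11, 13, 17, 19, 23, 29, 31] gives 7292191856800000/4827887490090357. (In the limit P → ∞ this tends to ζ(2)/ζ(4).)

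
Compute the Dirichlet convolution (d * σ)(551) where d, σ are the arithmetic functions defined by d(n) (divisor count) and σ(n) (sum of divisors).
(d * σ)(551) = 704

Divisors of 551: [1, 19, 29, 551]. For each d | 551:
  d = 1: d(1) · σ(551/1) = 1 · 600 = 600
  d = 19: d(19) · σ(551/19) = 2 · 30 = 60
  d = 29: d(29) · σ(551/29) = 2 · 20 = 40
  d = 551: d(551) · σ(551/551) = 4 · 1 = 4
Summing: (d * σ)(551) = 600 + 60 + 40 + 4 = 704.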